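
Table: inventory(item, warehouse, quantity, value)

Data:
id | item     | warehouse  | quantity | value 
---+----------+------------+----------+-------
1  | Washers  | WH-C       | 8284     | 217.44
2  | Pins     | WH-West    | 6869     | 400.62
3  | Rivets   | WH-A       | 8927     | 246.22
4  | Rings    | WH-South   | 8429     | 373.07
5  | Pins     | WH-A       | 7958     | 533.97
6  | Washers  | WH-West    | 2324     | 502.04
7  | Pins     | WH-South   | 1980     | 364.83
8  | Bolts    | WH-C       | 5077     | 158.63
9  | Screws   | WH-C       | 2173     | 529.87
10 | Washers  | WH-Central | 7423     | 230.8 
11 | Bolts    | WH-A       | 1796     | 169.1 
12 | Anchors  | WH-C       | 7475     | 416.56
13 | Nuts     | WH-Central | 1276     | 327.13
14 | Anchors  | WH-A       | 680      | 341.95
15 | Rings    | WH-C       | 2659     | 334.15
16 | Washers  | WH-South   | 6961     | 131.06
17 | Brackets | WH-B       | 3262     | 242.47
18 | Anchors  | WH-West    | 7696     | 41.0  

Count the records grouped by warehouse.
SELECT warehouse, COUNT(*) as count
FROM inventory
GROUP BY warehouse

Result:
  WH-A: 4
  WH-B: 1
  WH-C: 5
  WH-Central: 2
  WH-South: 3
  WH-West: 3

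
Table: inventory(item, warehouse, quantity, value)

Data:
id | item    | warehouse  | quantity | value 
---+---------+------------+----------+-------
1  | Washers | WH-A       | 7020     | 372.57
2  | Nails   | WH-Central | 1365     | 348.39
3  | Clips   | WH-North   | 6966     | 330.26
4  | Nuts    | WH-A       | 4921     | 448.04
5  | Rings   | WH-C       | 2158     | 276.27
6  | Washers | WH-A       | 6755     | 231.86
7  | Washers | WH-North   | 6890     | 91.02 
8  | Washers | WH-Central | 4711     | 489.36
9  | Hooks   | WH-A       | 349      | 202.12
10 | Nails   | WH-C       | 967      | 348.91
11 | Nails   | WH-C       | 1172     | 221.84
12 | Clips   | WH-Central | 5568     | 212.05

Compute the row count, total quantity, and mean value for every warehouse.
SELECT warehouse,
       COUNT(*) as cnt,
       SUM(quantity) as total_quantity,
       AVG(value) as avg_value
FROM inventory
GROUP BY warehouse

Result:
  WH-A: 4 records, 19045 total quantity, 313.65 avg value
  WH-C: 3 records, 4297 total quantity, 282.34 avg value
  WH-Central: 3 records, 11644 total quantity, 349.93 avg value
  WH-North: 2 records, 13856 total quantity, 210.64 avg value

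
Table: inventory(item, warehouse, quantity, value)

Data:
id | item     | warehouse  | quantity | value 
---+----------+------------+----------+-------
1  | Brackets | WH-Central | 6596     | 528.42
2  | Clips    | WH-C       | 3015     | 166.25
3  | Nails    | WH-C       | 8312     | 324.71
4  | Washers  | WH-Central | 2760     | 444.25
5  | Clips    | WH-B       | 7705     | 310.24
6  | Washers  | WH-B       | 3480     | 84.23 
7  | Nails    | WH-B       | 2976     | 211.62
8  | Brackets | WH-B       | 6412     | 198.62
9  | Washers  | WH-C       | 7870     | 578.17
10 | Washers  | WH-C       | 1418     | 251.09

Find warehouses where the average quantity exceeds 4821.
SELECT warehouse, AVG(quantity)
FROM inventory
GROUP BY warehouse
HAVING AVG(quantity) > 4821

Result:
  WH-B: avg=5143.25
  WH-C: avg=5153.75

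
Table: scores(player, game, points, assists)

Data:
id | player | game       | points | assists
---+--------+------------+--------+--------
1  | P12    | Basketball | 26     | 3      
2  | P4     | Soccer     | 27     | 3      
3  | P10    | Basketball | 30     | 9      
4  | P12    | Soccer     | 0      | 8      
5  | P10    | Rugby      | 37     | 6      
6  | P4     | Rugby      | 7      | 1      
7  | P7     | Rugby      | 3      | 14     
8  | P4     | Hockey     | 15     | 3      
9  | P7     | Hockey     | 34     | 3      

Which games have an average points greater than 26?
SELECT game, AVG(points)
FROM scores
GROUP BY game
HAVING AVG(points) > 26

Result:
  Basketball: avg=28.00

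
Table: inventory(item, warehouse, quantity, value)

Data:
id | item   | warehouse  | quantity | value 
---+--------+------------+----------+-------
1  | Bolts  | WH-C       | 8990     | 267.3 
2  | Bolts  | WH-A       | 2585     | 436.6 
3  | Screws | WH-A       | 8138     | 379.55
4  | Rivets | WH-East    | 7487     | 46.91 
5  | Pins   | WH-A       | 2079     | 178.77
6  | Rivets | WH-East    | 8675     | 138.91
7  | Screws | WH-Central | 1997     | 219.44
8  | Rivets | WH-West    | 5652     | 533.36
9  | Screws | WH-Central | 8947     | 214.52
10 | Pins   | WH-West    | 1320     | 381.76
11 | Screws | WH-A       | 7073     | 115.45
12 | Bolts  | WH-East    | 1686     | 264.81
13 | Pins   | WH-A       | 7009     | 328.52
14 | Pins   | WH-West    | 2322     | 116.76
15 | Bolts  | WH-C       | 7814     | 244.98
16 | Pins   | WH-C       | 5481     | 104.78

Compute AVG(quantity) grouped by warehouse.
SELECT warehouse, AVG(quantity) as result
FROM inventory
GROUP BY warehouse

Result:
  WH-A: 5376.80
  WH-C: 7428.33
  WH-Central: 5472.00
  WH-East: 5949.33
  WH-West: 3098.00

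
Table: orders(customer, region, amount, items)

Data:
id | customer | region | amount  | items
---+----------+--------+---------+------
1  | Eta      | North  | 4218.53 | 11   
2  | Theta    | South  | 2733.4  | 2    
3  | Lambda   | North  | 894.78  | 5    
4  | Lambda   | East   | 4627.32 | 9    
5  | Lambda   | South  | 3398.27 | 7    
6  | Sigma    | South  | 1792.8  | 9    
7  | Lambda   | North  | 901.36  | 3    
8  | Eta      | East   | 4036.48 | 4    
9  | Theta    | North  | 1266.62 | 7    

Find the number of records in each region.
SELECT region, COUNT(*) as count
FROM orders
GROUP BY region

Result:
  East: 2
  North: 4
  South: 3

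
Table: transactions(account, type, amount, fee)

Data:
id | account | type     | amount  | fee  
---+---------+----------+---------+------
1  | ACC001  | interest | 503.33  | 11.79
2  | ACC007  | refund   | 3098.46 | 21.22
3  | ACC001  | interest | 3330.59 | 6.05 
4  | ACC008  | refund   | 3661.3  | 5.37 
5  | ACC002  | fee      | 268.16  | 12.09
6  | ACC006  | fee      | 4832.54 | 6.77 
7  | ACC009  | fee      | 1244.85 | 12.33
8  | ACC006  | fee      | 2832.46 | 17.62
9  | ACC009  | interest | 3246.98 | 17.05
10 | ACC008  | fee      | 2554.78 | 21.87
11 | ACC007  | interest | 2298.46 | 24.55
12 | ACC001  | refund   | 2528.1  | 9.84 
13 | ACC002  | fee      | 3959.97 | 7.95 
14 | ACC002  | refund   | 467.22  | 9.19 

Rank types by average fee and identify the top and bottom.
SELECT type, AVG(fee)
FROM transactions
GROUP BY type
ORDER BY AVG(fee)

All groups:
  refund: 11.41
  fee: 13.11
  interest: 14.86

Highest: interest (14.86)
Lowest: refund (11.41)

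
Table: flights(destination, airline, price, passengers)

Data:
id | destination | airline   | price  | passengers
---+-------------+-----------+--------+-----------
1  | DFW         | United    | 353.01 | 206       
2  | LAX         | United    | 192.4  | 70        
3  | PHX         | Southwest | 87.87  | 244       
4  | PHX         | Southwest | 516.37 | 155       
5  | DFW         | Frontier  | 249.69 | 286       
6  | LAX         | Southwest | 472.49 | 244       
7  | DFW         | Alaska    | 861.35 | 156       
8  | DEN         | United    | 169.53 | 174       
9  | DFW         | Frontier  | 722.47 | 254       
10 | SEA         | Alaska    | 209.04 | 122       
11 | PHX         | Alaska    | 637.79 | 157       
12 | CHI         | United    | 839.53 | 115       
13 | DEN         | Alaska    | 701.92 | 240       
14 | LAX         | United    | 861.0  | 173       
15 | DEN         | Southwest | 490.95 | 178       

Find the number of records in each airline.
SELECT airline, COUNT(*) as count
FROM flights
GROUP BY airline

Result:
  Alaska: 4
  Frontier: 2
  Southwest: 4
  United: 5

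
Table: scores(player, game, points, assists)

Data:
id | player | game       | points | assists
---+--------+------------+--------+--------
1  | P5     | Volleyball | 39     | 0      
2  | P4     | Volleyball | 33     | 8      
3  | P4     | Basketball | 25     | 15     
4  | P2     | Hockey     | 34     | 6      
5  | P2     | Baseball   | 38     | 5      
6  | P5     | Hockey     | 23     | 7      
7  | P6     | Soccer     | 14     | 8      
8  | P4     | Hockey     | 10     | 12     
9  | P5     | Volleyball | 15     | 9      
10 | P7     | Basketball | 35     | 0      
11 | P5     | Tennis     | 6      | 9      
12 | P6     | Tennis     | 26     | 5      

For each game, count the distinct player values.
SELECT game, COUNT(DISTINCT player)
FROM scores
GROUP BY game

Result:
  Baseball: 1 distinct
  Basketball: 2 distinct
  Hockey: 3 distinct
  Soccer: 1 distinct
  Tennis: 2 distinct
  Volleyball: 2 distinct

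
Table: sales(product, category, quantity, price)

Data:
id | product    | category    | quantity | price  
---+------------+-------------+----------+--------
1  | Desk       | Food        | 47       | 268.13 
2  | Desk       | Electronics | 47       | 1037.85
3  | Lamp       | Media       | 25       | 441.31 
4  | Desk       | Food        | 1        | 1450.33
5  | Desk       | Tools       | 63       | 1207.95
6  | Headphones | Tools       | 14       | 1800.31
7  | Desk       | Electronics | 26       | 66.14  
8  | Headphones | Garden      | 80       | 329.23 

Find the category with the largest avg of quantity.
SELECT category, AVG(quantity) as val
FROM sales
GROUP BY category
ORDER BY val DESC
LIMIT 1

Result: Garden with avg(quantity) = 80.00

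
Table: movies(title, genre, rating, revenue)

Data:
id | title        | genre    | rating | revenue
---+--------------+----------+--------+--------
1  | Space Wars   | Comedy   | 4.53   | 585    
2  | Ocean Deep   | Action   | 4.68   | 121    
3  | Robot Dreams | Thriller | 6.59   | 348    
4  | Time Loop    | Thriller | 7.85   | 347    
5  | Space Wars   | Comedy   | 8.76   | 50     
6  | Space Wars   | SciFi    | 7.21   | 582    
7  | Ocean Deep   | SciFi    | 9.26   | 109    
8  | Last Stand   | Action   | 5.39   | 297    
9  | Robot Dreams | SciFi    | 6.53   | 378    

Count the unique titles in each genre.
SELECT genre, COUNT(DISTINCT title)
FROM movies
GROUP BY genre

Result:
  Action: 2 distinct
  Comedy: 1 distinct
  SciFi: 3 distinct
  Thriller: 2 distinct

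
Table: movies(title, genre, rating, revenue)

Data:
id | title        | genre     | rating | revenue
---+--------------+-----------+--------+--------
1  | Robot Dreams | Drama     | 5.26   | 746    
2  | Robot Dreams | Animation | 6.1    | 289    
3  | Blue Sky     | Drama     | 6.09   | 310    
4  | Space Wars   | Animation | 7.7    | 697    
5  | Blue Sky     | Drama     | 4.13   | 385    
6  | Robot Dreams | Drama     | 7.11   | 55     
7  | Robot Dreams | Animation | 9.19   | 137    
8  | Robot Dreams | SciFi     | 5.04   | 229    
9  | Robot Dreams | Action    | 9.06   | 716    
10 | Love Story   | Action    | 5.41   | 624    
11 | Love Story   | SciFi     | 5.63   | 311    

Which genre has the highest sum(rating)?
SELECT genre, SUM(rating) as val
FROM movies
GROUP BY genre
ORDER BY val DESC
LIMIT 1

Result: Animation with sum(rating) = 22.99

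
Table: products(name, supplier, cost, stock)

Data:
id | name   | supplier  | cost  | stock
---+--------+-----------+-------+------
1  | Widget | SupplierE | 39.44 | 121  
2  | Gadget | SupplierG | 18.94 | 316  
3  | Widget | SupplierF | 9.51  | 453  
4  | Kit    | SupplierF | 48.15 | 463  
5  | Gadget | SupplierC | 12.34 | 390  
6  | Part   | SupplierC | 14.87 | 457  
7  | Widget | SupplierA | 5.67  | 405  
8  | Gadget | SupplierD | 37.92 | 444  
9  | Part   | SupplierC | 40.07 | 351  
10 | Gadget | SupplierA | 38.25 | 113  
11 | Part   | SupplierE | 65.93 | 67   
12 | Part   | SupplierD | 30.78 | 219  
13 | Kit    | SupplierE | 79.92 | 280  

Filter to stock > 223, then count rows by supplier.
SELECT supplier, COUNT(*)
FROM products
WHERE stock > 223
GROUP BY supplier

Note: WHERE filters rows before grouping.

Result:
  SupplierA: 1
  SupplierC: 3
  SupplierD: 1
  SupplierE: 1
  SupplierF: 2
  SupplierG: 1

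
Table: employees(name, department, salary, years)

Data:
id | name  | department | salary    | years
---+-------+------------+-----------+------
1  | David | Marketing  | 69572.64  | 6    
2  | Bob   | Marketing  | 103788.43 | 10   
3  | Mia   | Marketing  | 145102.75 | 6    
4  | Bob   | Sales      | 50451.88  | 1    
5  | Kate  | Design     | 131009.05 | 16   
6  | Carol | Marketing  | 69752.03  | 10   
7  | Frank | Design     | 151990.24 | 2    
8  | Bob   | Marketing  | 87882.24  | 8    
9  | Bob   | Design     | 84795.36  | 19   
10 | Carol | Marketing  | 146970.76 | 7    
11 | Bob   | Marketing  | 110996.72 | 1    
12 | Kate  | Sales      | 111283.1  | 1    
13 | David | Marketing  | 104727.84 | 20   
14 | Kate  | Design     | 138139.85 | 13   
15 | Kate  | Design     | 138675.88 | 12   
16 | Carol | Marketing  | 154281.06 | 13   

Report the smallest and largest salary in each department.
SELECT department, MIN(salary), MAX(salary)
FROM employees
GROUP BY department

Result:
  Design: min=84795.36, max=151990.24
  Marketing: min=69572.64, max=154281.06
  Sales: min=50451.88, max=111283.10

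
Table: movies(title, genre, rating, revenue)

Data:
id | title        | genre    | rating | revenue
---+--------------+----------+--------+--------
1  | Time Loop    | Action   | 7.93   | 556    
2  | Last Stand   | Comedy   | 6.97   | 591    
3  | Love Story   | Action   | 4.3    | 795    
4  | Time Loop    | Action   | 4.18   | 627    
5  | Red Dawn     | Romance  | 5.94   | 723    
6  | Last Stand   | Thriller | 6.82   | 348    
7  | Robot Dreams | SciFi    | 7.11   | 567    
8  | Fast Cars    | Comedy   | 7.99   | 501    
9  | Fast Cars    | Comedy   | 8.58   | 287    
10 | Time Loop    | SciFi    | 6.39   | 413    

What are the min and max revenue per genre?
SELECT genre, MIN(revenue), MAX(revenue)
FROM movies
GROUP BY genre

Result:
  Action: min=556, max=795
  Comedy: min=287, max=591
  Romance: min=723, max=723
  SciFi: min=413, max=567
  Thriller: min=348, max=348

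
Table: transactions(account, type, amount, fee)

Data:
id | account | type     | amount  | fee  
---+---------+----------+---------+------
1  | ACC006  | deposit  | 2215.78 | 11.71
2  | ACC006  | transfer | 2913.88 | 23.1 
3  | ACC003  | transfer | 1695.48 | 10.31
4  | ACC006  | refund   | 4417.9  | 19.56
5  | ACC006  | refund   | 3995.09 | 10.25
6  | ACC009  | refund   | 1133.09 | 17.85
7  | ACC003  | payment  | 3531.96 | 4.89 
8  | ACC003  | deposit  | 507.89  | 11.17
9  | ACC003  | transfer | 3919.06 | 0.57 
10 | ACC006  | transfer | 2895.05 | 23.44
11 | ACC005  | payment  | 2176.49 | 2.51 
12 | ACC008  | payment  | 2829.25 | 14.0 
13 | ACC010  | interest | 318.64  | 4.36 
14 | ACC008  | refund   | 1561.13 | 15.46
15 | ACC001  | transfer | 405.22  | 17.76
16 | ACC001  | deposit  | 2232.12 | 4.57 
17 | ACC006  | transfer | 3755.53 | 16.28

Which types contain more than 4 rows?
SELECT type, COUNT(*) as cnt
FROM transactions
GROUP BY type
HAVING COUNT(*) > 4

Result:
  transfer: 6

Note: HAVING filters groups after aggregation, WHERE filters rows before.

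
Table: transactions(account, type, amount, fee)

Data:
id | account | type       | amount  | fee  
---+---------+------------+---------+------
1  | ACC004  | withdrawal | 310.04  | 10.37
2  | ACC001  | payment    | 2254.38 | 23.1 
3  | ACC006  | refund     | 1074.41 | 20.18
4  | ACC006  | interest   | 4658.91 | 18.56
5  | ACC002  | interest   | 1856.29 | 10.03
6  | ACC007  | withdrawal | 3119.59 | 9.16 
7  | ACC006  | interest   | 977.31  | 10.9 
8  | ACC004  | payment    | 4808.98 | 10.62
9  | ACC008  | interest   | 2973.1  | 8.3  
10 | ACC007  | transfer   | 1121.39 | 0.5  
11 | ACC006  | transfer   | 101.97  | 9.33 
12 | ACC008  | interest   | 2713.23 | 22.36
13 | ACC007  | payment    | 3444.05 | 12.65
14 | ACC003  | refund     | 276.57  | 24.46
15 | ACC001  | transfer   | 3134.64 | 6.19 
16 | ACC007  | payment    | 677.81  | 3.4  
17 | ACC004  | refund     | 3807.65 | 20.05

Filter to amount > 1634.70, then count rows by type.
SELECT type, COUNT(*)
FROM transactions
WHERE amount > 1634.70
GROUP BY type

Note: WHERE filters rows before grouping.

Result:
  interest: 4
  payment: 3
  refund: 1
  transfer: 1
  withdrawal: 1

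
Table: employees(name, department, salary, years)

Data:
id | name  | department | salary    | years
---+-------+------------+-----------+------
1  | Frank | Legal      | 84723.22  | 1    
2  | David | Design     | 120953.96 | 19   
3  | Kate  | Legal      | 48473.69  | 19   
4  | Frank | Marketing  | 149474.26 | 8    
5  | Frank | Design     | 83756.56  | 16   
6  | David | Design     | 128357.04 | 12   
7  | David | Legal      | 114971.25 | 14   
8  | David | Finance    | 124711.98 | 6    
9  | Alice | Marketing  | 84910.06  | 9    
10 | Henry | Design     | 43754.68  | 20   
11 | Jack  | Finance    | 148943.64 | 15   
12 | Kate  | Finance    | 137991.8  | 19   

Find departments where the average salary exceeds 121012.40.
SELECT department, AVG(salary)
FROM employees
GROUP BY department
HAVING AVG(salary) > 121012.40

Result:
  Finance: avg=137215.81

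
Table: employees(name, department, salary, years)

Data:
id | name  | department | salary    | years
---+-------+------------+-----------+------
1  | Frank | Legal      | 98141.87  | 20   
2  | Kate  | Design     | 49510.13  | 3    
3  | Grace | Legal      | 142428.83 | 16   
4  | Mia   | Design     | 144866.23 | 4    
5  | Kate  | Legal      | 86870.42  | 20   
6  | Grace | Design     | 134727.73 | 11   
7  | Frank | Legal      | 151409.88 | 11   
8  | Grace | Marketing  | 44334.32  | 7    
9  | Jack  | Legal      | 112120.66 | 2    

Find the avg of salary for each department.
SELECT department, AVG(salary) as result
FROM employees
GROUP BY department

Result:
  Design: 109701.36
  Legal: 118194.33
  Marketing: 44334.32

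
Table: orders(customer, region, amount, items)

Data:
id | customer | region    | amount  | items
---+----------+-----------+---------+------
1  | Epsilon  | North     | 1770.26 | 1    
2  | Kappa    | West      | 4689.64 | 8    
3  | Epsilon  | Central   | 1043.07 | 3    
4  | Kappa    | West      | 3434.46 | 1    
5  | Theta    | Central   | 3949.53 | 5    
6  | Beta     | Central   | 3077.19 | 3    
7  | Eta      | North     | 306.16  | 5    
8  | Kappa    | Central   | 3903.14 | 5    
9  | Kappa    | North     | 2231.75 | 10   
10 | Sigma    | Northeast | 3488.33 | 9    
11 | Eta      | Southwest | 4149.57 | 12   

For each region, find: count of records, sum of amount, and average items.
SELECT region,
       COUNT(*) as cnt,
       SUM(amount) as total_amount,
       AVG(items) as avg_items
FROM orders
GROUP BY region

Result:
  Central: 4 records, 11972.93 total amount, 4.00 avg items
  North: 3 records, 4308.17 total amount, 5.33 avg items
  Northeast: 1 records, 3488.33 total amount, 9.00 avg items
  Southwest: 1 records, 4149.57 total amount, 12.00 avg items
  West: 2 records, 8124.10 total amount, 4.50 avg items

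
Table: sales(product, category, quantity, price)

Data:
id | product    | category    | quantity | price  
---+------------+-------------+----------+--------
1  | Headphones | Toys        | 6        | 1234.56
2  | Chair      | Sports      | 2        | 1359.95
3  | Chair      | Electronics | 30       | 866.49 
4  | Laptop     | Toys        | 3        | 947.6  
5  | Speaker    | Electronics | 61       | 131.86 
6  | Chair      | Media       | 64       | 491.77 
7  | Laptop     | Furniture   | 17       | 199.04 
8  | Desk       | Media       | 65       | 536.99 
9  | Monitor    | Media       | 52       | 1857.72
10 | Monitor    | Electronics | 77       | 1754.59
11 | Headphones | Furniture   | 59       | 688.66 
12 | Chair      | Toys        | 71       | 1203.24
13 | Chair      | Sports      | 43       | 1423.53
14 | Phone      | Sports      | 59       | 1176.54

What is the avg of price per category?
SELECT category, AVG(price) as result
FROM sales
GROUP BY category

Result:
  Electronics: 917.65
  Furniture: 443.85
  Media: 962.16
  Sports: 1320.01
  Toys: 1128.47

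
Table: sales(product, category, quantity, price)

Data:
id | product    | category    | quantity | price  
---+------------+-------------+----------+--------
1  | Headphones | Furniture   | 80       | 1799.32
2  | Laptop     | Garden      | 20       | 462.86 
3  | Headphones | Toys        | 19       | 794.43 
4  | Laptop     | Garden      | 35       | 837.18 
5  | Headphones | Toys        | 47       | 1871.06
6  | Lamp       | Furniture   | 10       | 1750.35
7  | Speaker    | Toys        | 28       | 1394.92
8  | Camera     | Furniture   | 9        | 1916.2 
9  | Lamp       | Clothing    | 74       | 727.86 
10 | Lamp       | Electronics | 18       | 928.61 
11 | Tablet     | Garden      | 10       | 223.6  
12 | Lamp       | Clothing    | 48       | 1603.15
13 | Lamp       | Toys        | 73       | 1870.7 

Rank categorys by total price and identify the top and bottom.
SELECT category, SUM(price)
FROM sales
GROUP BY category
ORDER BY SUM(price)

All groups:
  Electronics: 928.61
  Garden: 1523.64
  Clothing: 2331.01
  Furniture: 5465.87
  Toys: 5931.11

Highest: Toys (5931.11)
Lowest: Electronics (928.61)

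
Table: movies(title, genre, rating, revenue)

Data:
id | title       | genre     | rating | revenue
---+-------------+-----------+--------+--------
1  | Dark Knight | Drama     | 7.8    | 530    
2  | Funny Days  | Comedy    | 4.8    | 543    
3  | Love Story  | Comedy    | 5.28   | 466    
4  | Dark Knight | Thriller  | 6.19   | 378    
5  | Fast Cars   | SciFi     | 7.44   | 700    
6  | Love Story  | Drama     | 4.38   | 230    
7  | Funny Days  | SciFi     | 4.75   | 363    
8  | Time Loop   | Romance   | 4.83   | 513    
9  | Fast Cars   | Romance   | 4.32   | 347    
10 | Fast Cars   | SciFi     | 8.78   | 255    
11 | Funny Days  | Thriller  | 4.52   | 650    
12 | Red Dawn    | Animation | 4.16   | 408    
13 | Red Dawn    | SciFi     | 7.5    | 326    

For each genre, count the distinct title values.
SELECT genre, COUNT(DISTINCT title)
FROM movies
GROUP BY genre

Result:
  Animation: 1 distinct
  Comedy: 2 distinct
  Drama: 2 distinct
  Romance: 2 distinct
  SciFi: 3 distinct
  Thriller: 2 distinct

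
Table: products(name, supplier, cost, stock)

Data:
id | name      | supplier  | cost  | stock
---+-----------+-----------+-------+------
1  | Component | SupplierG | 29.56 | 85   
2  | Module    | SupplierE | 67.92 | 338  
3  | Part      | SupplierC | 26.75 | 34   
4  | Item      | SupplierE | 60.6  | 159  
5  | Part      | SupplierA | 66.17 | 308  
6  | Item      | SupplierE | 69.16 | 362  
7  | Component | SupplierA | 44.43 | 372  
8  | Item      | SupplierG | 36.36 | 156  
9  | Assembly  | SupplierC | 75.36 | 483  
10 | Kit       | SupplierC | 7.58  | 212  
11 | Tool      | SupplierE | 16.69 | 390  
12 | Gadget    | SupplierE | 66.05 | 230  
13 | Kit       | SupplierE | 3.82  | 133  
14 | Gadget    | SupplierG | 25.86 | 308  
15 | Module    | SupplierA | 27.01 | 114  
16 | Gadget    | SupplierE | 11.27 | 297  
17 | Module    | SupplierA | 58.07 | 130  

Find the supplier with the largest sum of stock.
SELECT supplier, SUM(stock) as val
FROM products
GROUP BY supplier
ORDER BY val DESC
LIMIT 1

Result: SupplierE with sum(stock) = 1909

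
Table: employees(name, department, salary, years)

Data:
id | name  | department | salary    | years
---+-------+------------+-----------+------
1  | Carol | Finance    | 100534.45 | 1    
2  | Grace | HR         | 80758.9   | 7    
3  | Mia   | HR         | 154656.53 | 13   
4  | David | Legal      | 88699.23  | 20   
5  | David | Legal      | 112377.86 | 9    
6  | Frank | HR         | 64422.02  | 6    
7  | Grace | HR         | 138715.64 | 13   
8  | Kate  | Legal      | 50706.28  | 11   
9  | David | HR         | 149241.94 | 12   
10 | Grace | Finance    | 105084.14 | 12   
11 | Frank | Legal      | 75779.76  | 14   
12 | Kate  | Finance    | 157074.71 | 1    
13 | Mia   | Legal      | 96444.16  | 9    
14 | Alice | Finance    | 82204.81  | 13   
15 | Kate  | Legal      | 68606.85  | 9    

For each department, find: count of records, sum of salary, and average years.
SELECT department,
       COUNT(*) as cnt,
       SUM(salary) as total_salary,
       AVG(years) as avg_years
FROM employees
GROUP BY department

Result:
  Finance: 4 records, 444898.11 total salary, 6.75 avg years
  HR: 5 records, 587795.03 total salary, 10.20 avg years
  Legal: 6 records, 492614.14 total salary, 12.00 avg years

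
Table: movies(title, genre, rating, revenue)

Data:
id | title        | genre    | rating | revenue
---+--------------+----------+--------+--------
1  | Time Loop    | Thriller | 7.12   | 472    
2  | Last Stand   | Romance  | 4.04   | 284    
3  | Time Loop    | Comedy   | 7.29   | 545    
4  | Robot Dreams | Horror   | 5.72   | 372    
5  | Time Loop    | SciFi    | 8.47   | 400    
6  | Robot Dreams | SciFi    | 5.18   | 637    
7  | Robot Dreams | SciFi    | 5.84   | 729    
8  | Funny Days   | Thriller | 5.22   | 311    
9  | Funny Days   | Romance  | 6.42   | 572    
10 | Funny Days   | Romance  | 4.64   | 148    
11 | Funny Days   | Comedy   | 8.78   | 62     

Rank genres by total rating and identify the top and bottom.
SELECT genre, SUM(rating)
FROM movies
GROUP BY genre
ORDER BY SUM(rating)

All groups:
  Horror: 5.72
  Thriller: 12.34
  Romance: 15.10
  Comedy: 16.07
  SciFi: 19.49

Highest: SciFi (19.49)
Lowest: Horror (5.72)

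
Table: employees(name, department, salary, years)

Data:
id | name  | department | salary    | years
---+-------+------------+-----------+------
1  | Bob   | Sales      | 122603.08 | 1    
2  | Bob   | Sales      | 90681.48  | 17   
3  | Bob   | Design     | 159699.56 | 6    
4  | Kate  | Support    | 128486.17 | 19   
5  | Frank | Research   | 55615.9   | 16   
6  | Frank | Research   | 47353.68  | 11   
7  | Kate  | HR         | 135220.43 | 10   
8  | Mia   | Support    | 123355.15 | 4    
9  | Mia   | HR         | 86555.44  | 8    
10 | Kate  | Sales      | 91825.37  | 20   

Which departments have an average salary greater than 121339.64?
SELECT department, AVG(salary)
FROM employees
GROUP BY department
HAVING AVG(salary) > 121339.64

Result:
  Design: avg=159699.56
  Support: avg=125920.66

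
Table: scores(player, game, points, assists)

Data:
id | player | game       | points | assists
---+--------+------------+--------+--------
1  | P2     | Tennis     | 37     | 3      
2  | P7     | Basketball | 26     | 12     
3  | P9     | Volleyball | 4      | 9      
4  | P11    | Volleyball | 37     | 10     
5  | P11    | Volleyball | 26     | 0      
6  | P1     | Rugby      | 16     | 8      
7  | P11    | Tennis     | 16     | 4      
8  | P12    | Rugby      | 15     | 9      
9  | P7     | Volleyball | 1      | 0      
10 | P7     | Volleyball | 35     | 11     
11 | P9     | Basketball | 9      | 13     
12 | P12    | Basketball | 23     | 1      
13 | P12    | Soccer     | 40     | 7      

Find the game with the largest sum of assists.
SELECT game, SUM(assists) as val
FROM scores
GROUP BY game
ORDER BY val DESC
LIMIT 1

Result: Volleyball with sum(assists) = 30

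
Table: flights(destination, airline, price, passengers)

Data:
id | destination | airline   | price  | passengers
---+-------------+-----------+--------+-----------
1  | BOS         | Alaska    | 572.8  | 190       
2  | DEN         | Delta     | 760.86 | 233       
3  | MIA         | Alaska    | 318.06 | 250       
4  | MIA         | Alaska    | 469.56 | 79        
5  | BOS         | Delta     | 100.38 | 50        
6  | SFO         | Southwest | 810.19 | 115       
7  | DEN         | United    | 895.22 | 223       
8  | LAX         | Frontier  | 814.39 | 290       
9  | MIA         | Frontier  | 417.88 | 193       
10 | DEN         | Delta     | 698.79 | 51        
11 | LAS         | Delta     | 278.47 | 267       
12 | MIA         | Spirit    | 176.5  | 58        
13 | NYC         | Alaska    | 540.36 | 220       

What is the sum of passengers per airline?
SELECT airline, SUM(passengers) as result
FROM flights
GROUP BY airline

Result:
  Alaska: 739
  Delta: 601
  Frontier: 483
  Southwest: 115
  Spirit: 58
  United: 223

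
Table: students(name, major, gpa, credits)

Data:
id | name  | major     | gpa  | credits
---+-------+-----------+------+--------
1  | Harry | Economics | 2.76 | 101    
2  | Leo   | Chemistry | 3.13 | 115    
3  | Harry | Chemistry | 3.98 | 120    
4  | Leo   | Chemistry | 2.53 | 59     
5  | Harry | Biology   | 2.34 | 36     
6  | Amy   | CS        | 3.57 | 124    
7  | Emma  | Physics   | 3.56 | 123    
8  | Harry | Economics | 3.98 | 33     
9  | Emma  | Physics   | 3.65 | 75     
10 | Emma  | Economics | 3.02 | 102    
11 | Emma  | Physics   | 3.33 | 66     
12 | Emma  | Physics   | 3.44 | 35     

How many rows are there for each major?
SELECT major, COUNT(*) as count
FROM students
GROUP BY major

Result:
  Biology: 1
  CS: 1
  Chemistry: 3
  Economics: 3
  Physics: 4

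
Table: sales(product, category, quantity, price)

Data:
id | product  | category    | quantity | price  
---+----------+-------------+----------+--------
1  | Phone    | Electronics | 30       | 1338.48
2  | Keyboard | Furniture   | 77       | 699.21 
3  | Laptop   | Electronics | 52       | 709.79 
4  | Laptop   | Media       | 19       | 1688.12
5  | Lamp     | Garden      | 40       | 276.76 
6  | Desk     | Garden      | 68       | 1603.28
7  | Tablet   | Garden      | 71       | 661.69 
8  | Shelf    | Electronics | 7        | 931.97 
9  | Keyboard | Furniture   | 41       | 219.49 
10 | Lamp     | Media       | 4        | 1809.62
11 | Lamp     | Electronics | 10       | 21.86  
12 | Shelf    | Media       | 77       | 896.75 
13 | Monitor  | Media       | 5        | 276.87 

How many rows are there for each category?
SELECT category, COUNT(*) as count
FROM sales
GROUP BY category

Result:
  Electronics: 4
  Furniture: 2
  Garden: 3
  Media: 4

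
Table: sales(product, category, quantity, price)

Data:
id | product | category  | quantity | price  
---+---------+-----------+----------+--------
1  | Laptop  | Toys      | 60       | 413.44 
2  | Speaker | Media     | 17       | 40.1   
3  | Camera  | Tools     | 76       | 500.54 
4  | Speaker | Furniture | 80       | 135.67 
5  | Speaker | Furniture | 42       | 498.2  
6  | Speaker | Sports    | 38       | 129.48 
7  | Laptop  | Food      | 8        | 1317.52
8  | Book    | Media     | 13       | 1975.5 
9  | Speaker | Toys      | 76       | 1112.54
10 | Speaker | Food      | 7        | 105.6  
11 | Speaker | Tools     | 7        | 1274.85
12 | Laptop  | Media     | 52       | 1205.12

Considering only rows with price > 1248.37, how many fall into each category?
SELECT category, COUNT(*)
FROM sales
WHERE price > 1248.37
GROUP BY category

Note: WHERE filters rows before grouping.

Result:
  Food: 1
  Media: 1
  Tools: 1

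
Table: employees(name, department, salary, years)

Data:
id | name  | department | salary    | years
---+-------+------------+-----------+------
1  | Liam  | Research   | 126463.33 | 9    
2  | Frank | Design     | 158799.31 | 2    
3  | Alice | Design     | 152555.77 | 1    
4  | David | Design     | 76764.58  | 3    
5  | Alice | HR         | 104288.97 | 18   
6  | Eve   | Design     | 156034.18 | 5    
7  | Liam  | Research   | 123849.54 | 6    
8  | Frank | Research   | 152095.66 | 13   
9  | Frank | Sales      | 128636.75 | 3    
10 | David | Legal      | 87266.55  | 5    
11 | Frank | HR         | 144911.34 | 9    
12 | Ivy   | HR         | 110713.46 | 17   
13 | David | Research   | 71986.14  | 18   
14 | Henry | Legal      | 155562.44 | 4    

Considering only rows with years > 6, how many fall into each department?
SELECT department, COUNT(*)
FROM employees
WHERE years > 6
GROUP BY department

Note: WHERE filters rows before grouping.

Result:
  HR: 3
  Research: 3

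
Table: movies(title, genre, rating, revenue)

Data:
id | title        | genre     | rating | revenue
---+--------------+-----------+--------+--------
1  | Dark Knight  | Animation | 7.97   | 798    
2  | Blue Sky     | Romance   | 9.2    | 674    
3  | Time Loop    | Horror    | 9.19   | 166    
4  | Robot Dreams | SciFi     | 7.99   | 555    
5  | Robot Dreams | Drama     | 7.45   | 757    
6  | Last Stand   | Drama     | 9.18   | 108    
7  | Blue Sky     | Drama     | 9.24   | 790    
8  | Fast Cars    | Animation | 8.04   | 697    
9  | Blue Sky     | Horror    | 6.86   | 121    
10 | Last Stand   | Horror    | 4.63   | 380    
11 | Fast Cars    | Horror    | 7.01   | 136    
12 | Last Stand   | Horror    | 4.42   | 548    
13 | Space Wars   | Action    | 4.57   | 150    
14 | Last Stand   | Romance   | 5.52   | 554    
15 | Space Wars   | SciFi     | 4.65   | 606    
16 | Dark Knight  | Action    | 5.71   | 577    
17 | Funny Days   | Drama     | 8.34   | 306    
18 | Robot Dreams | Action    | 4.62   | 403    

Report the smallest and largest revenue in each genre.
SELECT genre, MIN(revenue), MAX(revenue)
FROM movies
GROUP BY genre

Result:
  Action: min=150, max=577
  Animation: min=697, max=798
  Drama: min=108, max=790
  Horror: min=121, max=548
  Romance: min=554, max=674
  SciFi: min=555, max=606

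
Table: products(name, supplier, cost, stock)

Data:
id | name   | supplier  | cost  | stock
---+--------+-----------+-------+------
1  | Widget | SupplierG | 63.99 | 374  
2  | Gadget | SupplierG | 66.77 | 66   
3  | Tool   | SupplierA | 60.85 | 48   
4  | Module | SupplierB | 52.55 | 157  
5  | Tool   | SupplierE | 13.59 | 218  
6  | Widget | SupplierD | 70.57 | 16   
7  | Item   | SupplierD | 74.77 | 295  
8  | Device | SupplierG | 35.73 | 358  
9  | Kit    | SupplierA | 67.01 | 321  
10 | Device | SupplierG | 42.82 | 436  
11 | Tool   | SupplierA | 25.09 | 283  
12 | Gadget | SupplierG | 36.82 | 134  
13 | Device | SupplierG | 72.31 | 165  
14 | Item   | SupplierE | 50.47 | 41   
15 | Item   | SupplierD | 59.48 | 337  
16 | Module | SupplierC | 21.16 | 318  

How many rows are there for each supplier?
SELECT supplier, COUNT(*) as count
FROM products
GROUP BY supplier

Result:
  SupplierA: 3
  SupplierB: 1
  SupplierC: 1
  SupplierD: 3
  SupplierE: 2
  SupplierG: 6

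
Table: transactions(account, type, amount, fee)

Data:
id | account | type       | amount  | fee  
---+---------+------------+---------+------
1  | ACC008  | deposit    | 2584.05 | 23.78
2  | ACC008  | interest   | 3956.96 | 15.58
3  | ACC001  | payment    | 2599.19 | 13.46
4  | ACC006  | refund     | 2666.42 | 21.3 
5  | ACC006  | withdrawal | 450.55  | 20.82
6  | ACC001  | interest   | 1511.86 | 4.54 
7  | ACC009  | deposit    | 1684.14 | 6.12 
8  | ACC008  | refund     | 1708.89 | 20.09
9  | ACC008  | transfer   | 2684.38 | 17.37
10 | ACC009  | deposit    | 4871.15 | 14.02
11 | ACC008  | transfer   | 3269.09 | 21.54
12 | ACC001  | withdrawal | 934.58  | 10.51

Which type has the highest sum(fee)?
SELECT type, SUM(fee) as val
FROM transactions
GROUP BY type
ORDER BY val DESC
LIMIT 1

Result: deposit with sum(fee) = 43.92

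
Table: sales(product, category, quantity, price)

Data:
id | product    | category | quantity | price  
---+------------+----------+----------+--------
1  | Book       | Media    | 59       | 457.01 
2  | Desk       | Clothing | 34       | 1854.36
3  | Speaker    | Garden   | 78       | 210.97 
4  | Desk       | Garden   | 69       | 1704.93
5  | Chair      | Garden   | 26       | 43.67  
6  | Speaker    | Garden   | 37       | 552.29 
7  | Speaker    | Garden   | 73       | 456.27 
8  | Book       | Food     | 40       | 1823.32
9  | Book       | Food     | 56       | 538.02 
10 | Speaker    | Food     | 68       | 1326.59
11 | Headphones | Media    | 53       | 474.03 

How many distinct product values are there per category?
SELECT category, COUNT(DISTINCT product)
FROM sales
GROUP BY category

Result:
  Clothing: 1 distinct
  Food: 2 distinct
  Garden: 3 distinct
  Media: 2 distinct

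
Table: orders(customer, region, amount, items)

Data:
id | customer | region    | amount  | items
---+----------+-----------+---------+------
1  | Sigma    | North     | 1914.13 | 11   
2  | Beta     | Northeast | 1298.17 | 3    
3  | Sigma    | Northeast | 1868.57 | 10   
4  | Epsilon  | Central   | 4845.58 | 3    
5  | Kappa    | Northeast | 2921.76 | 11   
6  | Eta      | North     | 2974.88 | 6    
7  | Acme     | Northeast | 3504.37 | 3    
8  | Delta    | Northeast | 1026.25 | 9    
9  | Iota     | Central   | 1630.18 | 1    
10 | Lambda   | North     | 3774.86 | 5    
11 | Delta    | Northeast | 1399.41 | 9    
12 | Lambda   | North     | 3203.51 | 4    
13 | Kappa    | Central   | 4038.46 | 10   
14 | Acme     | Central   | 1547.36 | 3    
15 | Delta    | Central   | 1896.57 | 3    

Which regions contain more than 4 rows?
SELECT region, COUNT(*) as cnt
FROM orders
GROUP BY region
HAVING COUNT(*) > 4

Result:
  Central: 5
  Northeast: 6

Note: HAVING filters groups after aggregation, WHERE filters rows before.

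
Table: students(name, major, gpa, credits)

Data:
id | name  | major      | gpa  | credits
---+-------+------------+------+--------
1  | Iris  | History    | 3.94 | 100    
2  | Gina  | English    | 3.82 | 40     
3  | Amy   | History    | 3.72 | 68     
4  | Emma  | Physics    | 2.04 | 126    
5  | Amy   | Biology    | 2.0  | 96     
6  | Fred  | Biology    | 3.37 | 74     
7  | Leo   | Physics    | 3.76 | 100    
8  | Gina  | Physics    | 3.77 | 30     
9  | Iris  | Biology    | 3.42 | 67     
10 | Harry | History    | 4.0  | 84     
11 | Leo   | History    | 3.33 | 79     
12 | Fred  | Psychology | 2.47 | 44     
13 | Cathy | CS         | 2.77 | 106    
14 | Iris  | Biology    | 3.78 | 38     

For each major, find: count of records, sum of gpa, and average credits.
SELECT major,
       COUNT(*) as cnt,
       SUM(gpa) as total_gpa,
       AVG(credits) as avg_credits
FROM students
GROUP BY major

Result:
  Biology: 4 records, 12.57 total gpa, 68.75 avg credits
  CS: 1 records, 2.77 total gpa, 106.00 avg credits
  English: 1 records, 3.82 total gpa, 40.00 avg credits
  History: 4 records, 14.99 total gpa, 82.75 avg credits
  Physics: 3 records, 9.57 total gpa, 85.33 avg credits
  Psychology: 1 records, 2.47 total gpa, 44.00 avg credits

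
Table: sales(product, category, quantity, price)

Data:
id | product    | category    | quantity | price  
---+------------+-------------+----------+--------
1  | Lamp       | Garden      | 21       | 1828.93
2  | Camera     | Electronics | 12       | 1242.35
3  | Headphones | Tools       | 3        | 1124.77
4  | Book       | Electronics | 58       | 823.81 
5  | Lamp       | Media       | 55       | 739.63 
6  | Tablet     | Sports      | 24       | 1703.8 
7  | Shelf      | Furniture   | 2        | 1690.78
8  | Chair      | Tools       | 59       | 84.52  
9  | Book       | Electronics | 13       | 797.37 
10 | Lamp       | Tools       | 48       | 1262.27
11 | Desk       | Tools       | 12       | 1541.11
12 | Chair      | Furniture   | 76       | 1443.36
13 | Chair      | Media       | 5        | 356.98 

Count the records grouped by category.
SELECT category, COUNT(*) as count
FROM sales
GROUP BY category

Result:
  Electronics: 3
  Furniture: 2
  Garden: 1
  Media: 2
  Sports: 1
  Tools: 4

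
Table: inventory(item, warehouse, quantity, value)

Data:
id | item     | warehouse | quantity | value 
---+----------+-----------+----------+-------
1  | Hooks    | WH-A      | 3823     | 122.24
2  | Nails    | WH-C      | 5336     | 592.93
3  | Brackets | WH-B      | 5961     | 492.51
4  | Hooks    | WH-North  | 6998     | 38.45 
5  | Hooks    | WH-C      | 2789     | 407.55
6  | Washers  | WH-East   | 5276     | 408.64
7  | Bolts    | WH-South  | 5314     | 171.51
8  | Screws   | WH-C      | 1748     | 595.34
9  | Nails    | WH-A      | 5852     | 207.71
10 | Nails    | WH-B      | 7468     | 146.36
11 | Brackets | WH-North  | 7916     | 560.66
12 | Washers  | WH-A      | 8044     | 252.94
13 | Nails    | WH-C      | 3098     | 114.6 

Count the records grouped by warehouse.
SELECT warehouse, COUNT(*) as count
FROM inventory
GROUP BY warehouse

Result:
  WH-A: 3
  WH-B: 2
  WH-C: 4
  WH-East: 1
  WH-North: 2
  WH-South: 1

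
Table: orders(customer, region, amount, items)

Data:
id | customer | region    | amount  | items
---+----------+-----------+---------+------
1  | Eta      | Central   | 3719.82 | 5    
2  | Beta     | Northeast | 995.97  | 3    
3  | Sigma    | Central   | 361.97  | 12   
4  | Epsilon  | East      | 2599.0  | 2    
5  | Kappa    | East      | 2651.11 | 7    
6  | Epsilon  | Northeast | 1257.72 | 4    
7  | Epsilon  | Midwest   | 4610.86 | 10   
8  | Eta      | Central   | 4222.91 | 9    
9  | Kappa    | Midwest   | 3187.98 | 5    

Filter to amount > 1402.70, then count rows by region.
SELECT region, COUNT(*)
FROM orders
WHERE amount > 1402.70
GROUP BY region

Note: WHERE filters rows before grouping.

Result:
  Central: 2
  East: 2
  Midwest: 2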